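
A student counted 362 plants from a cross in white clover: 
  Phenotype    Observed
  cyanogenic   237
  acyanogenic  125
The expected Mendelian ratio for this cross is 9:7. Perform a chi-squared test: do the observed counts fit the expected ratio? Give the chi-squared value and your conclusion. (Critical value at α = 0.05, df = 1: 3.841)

12.504; not consistent

Under the 9:7 hypothesis (Σ ratio = 16, N = 362):
  cyanogenic: 362 × 9/16 = 203.625
  acyanogenic: 362 × 7/16 = 158.375
χ² = Σ (O − E)² / E
  cyanogenic: (237 − 203.625)² / 203.625 = 5.4703
  acyanogenic: (125 − 158.375)² / 158.375 = 7.0332
χ² = 5.4703 + 7.0332 = 12.5035 ≈ 12.504
Degrees of freedom = 2 − 1 = 1; critical value at α = 0.05 is 3.841.
Since 12.504 > 3.841, we reject the null hypothesis — the data do not fit the 9:7 ratio.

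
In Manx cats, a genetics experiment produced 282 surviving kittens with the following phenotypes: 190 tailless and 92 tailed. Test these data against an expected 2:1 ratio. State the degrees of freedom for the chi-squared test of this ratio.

1

A goodness-of-fit test with 2 phenotype classes has df = 2 − 1 = 1.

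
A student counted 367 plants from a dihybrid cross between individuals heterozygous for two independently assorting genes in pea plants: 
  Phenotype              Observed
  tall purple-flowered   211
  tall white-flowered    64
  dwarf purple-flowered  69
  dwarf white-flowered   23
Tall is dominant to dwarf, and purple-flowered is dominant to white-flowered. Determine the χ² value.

A dihybrid F₂ with independent assortment and complete dominance at both loci gives a 9:3:3:1 phenotypic ratio.
The 9:3:3:1 ratio has 16 parts, so with N = 367 the expected counts are:
  tall purple-flowered: 367 × 9/16 = 206.4375
  tall white-flowered: 367 × 3/16 = 68.8125
  dwarf purple-flowered: 367 × 3/16 = 68.8125
  dwarf white-flowered: 367 × 1/16 = 22.9375
χ² = Σ (O − E)² / E
  tall purple-flowered: (211 − 206.4375)² / 206.4375 = 0.1008
  tall white-flowered: (64 − 68.8125)² / 68.8125 = 0.3366
  dwarf purple-flowered: (69 − 68.8125)² / 68.8125 = 0.0005
  dwarf white-flowered: (23 − 22.9375)² / 22.9375 = 0.0002
χ² = 0.1008 + 0.3366 + 0.0005 + 0.0002 = 0.4381 ≈ 0.438

0.438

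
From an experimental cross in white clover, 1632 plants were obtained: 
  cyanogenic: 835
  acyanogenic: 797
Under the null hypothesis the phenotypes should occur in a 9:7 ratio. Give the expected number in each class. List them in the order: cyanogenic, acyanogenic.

918, 714

Expected counts for N = 1632 under a 9:7 ratio (total parts = 16):
  cyanogenic: 1632 × 9/16 = 918
  acyanogenic: 1632 × 7/16 = 714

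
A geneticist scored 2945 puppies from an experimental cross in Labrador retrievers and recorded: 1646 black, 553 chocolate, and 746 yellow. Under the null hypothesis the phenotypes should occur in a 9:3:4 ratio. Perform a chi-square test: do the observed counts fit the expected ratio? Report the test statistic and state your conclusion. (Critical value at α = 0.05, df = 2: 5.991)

0.198; consistent

Total ratio parts = 16. Expected numbers out of 2945:
  black: 2945 × 9/16 = 1656.5625
  chocolate: 2945 × 3/16 = 552.1875
  yellow: 2945 × 4/16 = 736.25
χ² = Σ (O − E)² / E
  black: (1646 − 1656.5625)² / 1656.5625 = 0.0673
  chocolate: (553 − 552.1875)² / 552.1875 = 0.0012
  yellow: (746 − 736.25)² / 736.25 = 0.1291
χ² = 0.0673 + 0.0012 + 0.1291 = 0.1976 ≈ 0.198
Degrees of freedom = 3 − 1 = 2; critical value at α = 0.05 is 5.991.
Since 0.198 < 5.991, we fail to reject the null hypothesis — the data are consistent with the 9:3:4 ratio.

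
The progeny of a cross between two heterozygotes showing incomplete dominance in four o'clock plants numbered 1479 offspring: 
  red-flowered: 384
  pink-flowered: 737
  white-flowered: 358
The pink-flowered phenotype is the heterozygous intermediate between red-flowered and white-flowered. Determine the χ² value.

0.931

With incomplete dominance, a heterozygote × heterozygote cross gives a 1:2:1 phenotypic ratio.
Total ratio parts = 4. Expected numbers out of 1479:
  red-flowered: 1479 × 1/4 = 369.75
  pink-flowered: 1479 × 2/4 = 739.5
  white-flowered: 1479 × 1/4 = 369.75
χ² = Σ (O − E)² / E
  red-flowered: (384 − 369.75)² / 369.75 = 0.5492
  pink-flowered: (737 − 739.5)² / 739.5 = 0.0085
  white-flowered: (358 − 369.75)² / 369.75 = 0.3734
χ² = 0.5492 + 0.0085 + 0.3734 = 0.9311 ≈ 0.931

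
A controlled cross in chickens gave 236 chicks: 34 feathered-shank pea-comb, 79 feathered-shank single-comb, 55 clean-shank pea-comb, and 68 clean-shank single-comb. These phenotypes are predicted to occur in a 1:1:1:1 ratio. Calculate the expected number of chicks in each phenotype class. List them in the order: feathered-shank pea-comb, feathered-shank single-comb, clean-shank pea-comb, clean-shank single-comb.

Expected counts for N = 236 under a 1:1:1:1 ratio (total parts = 4):
  feathered-shank pea-comb: 236 × 1/4 = 59
  feathered-shank single-comb: 236 × 1/4 = 59
  clean-shank pea-comb: 236 × 1/4 = 59
  clean-shank single-comb: 236 × 1/4 = 59

59, 59, 59, 59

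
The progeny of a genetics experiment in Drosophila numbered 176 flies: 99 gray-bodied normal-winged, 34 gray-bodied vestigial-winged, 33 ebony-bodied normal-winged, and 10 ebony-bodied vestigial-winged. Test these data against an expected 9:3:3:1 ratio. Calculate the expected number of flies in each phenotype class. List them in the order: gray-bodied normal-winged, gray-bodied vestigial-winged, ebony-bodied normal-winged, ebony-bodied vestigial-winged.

The 9:3:3:1 ratio has 16 parts, so with N = 176 the expected counts are:
  gray-bodied normal-winged: 176 × 9/16 = 99
  gray-bodied vestigial-winged: 176 × 3/16 = 33
  ebony-bodied normal-winged: 176 × 3/16 = 33
  ebony-bodied vestigial-winged: 176 × 1/16 = 11

99, 33, 33, 11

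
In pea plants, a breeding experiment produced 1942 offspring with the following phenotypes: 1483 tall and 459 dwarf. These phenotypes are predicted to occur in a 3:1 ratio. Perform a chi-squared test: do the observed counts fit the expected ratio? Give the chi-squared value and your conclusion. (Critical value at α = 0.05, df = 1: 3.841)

1.929; consistent

The 3:1 ratio has 4 parts, so with N = 1942 the expected counts are:
  tall: 1942 × 3/4 = 1456.5
  dwarf: 1942 × 1/4 = 485.5
χ² = Σ (O − E)² / E
  tall: (1483 − 1456.5)² / 1456.5 = 0.4821
  dwarf: (459 − 485.5)² / 485.5 = 1.4464
χ² = 0.4821 + 1.4464 = 1.9285 ≈ 1.929
Degrees of freedom = 2 − 1 = 1; critical value at α = 0.05 is 3.841.
Since 1.929 < 3.841, we fail to reject the null hypothesis — the data are consistent with the 3:1 ratio.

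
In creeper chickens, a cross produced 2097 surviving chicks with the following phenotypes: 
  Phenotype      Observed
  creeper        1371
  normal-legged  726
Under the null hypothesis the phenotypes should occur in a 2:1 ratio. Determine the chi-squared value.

1.564

The 2:1 ratio has 3 parts, so with N = 2097 the expected counts are:
  creeper: 2097 × 2/3 = 1398
  normal-legged: 2097 × 1/3 = 699
χ² = Σ (O − E)² / E
  creeper: (1371 − 1398)² / 1398 = 0.5215
  normal-legged: (726 − 699)² / 699 = 1.0429
χ² = 0.5215 + 1.0429 = 1.5644 ≈ 1.564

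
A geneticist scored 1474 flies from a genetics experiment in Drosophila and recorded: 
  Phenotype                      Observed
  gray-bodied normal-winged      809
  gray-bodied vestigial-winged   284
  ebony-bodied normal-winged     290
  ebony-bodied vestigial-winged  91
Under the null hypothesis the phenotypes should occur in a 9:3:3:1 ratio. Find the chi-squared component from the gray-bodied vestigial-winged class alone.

Under the 9:3:3:1 hypothesis (Σ ratio = 16, N = 1474):
  gray-bodied normal-winged: 1474 × 9/16 = 829.125
  gray-bodied vestigial-winged: 1474 × 3/16 = 276.375
  ebony-bodied normal-winged: 1474 × 3/16 = 276.375
  ebony-bodied vestigial-winged: 1474 × 1/16 = 92.125
Contribution of gray-bodied vestigial-winged: (284 − 276.375)² / 276.375 = 0.2104

0.210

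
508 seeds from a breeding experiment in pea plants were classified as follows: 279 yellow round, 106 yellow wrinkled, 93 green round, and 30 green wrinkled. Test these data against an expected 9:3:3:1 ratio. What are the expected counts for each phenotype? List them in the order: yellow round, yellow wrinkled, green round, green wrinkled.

285.75, 95.25, 95.25, 31.75

Expected counts for N = 508 under a 9:3:3:1 ratio (total parts = 16):
  yellow round: 508 × 9/16 = 285.75
  yellow wrinkled: 508 × 3/16 = 95.25
  green round: 508 × 3/16 = 95.25
  green wrinkled: 508 × 1/16 = 31.75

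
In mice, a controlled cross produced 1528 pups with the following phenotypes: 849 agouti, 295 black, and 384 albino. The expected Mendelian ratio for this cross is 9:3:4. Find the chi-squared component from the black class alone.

0.252

Under the 9:3:4 hypothesis (Σ ratio = 16, N = 1528):
  agouti: 1528 × 9/16 = 859.5
  black: 1528 × 3/16 = 286.5
  albino: 1528 × 4/16 = 382
Contribution of black: (295 − 286.5)² / 286.5 = 0.2522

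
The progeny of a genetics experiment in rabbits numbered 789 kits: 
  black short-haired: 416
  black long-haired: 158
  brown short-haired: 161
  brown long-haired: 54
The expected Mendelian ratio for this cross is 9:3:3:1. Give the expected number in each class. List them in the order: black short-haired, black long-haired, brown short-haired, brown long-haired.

443.8125, 147.9375, 147.9375, 49.3125

Under the 9:3:3:1 hypothesis (Σ ratio = 16, N = 789):
  black short-haired: 789 × 9/16 = 443.8125
  black long-haired: 789 × 3/16 = 147.9375
  brown short-haired: 789 × 3/16 = 147.9375
  brown long-haired: 789 × 1/16 = 49.3125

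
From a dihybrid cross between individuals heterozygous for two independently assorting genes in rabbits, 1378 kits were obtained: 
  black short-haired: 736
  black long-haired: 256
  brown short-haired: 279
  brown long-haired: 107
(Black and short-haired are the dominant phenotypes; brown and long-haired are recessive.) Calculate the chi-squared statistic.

A dihybrid F₂ with independent assortment and complete dominance at both loci gives a 9:3:3:1 phenotypic ratio.
The 9:3:3:1 ratio has 16 parts, so with N = 1378 the expected counts are:
  black short-haired: 1378 × 9/16 = 775.125
  black long-haired: 1378 × 3/16 = 258.375
  brown short-haired: 1378 × 3/16 = 258.375
  brown long-haired: 1378 × 1/16 = 86.125
χ² = Σ (O − E)² / E
  black short-haired: (736 − 775.125)² / 775.125 = 1.9749
  black long-haired: (256 − 258.375)² / 258.375 = 0.0218
  brown short-haired: (279 − 258.375)² / 258.375 = 1.6464
  brown long-haired: (107 − 86.125)² / 86.125 = 5.0597
χ² = 1.9749 + 0.0218 + 1.6464 + 5.0597 = 8.7028 ≈ 8.703

8.703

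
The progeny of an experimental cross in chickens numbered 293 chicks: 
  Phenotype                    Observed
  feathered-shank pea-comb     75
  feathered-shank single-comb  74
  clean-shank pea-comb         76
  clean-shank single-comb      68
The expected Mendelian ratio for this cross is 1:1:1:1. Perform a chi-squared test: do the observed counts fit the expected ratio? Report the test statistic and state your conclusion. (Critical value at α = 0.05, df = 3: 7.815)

The 1:1:1:1 ratio has 4 parts, so with N = 293 the expected counts are:
  feathered-shank pea-comb: 293 × 1/4 = 73.25
  feathered-shank single-comb: 293 × 1/4 = 73.25
  clean-shank pea-comb: 293 × 1/4 = 73.25
  clean-shank single-comb: 293 × 1/4 = 73.25
χ² = Σ (O − E)² / E
  feathered-shank pea-comb: (75 − 73.25)² / 73.25 = 0.0418
  feathered-shank single-comb: (74 − 73.25)² / 73.25 = 0.0077
  clean-shank pea-comb: (76 − 73.25)² / 73.25 = 0.1032
  clean-shank single-comb: (68 − 73.25)² / 73.25 = 0.3763
χ² = 0.0418 + 0.0077 + 0.1032 + 0.3763 = 0.529
Degrees of freedom = 4 − 1 = 3; critical value at α = 0.05 is 7.815.
Since 0.529 < 7.815, we fail to reject the null hypothesis — the data are consistent with the 1:1:1:1 ratio.

0.529; consistent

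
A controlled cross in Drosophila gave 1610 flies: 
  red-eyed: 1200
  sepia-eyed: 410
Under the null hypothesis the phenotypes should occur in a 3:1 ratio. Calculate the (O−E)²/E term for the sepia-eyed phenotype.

0.140

Total ratio parts = 4. Expected numbers out of 1610:
  red-eyed: 1610 × 3/4 = 1207.5
  sepia-eyed: 1610 × 1/4 = 402.5
Contribution of sepia-eyed: (410 − 402.5)² / 402.5 = 0.1398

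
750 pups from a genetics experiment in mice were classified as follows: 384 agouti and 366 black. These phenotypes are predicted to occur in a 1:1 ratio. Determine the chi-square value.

Under the 1:1 hypothesis (Σ ratio = 2, N = 750):
  agouti: 750 × 1/2 = 375
  black: 750 × 1/2 = 375
χ² = Σ (O − E)² / E
  agouti: (384 − 375)² / 375 = 0.2160
  black: (366 − 375)² / 375 = 0.2160
χ² = 0.2160 + 0.2160 = 0.432

0.432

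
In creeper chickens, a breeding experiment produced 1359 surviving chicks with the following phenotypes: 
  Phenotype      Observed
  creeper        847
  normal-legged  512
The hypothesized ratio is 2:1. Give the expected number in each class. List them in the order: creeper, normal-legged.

Total ratio parts = 3. Expected numbers out of 1359:
  creeper: 1359 × 2/3 = 906
  normal-legged: 1359 × 1/3 = 453

906, 453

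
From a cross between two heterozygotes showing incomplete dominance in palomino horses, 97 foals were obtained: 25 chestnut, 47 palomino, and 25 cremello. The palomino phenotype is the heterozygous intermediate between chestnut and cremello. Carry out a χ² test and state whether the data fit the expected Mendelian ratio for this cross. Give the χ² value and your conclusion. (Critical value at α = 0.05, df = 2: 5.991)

With incomplete dominance, a heterozygote × heterozygote cross gives a 1:2:1 phenotypic ratio.
The 1:2:1 ratio has 4 parts, so with N = 97 the expected counts are:
  chestnut: 97 × 1/4 = 24.25
  palomino: 97 × 2/4 = 48.5
  cremello: 97 × 1/4 = 24.25
χ² = Σ (O − E)² / E
  chestnut: (25 − 24.25)² / 24.25 = 0.0232
  palomino: (47 − 48.5)² / 48.5 = 0.0464
  cremello: (25 − 24.25)² / 24.25 = 0.0232
χ² = 0.0232 + 0.0464 + 0.0232 = 0.0928 ≈ 0.093
Degrees of freedom = 3 − 1 = 2; critical value at α = 0.05 is 5.991.
Since 0.093 < 5.991, we fail to reject the null hypothesis — the data are consistent with the 1:2:1 ratio.

0.093; consistent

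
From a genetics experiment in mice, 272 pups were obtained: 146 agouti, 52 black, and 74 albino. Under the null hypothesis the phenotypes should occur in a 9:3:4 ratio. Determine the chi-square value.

Total ratio parts = 16. Expected numbers out of 272:
  agouti: 272 × 9/16 = 153
  black: 272 × 3/16 = 51
  albino: 272 × 4/16 = 68
χ² = Σ (O − E)² / E
  agouti: (146 − 153)² / 153 = 0.3203
  black: (52 − 51)² / 51 = 0.0196
  albino: (74 − 68)² / 68 = 0.5294
χ² = 0.3203 + 0.0196 + 0.5294 = 0.8693 ≈ 0.869

0.869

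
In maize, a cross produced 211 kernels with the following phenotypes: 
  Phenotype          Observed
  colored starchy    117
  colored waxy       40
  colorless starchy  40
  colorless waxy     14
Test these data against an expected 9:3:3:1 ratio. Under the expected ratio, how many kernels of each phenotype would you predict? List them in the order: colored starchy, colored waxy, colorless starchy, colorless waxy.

Expected counts for N = 211 under a 9:3:3:1 ratio (total parts = 16):
  colored starchy: 211 × 9/16 = 118.6875
  colored waxy: 211 × 3/16 = 39.5625
  colorless starchy: 211 × 3/16 = 39.5625
  colorless waxy: 211 × 1/16 = 13.1875

118.6875, 39.5625, 39.5625, 13.1875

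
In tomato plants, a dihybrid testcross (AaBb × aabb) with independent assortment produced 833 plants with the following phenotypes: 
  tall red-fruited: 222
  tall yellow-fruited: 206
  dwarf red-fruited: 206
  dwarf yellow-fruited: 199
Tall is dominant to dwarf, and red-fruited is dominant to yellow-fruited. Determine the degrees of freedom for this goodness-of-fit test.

3

A dihybrid testcross with independent assortment gives a 1:1:1:1 ratio.
A goodness-of-fit test with 4 phenotype classes has df = 4 − 1 = 3.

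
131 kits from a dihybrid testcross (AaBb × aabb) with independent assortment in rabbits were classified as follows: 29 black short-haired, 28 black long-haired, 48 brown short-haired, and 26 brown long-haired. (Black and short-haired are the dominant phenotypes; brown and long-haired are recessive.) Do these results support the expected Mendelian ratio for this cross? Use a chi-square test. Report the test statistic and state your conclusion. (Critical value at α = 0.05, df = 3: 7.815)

9.611; not consistent

A dihybrid testcross with independent assortment gives a 1:1:1:1 ratio.
The 1:1:1:1 ratio has 4 parts, so with N = 131 the expected counts are:
  black short-haired: 131 × 1/4 = 32.75
  black long-haired: 131 × 1/4 = 32.75
  brown short-haired: 131 × 1/4 = 32.75
  brown long-haired: 131 × 1/4 = 32.75
χ² = Σ (O − E)² / E
  black short-haired: (29 − 32.75)² / 32.75 = 0.4294
  black long-haired: (28 − 32.75)² / 32.75 = 0.6889
  brown short-haired: (48 − 32.75)² / 32.75 = 7.1011
  brown long-haired: (26 − 32.75)² / 32.75 = 1.3912
χ² = 0.4294 + 0.6889 + 7.1011 + 1.3912 = 9.6106 ≈ 9.611
Degrees of freedom = 4 − 1 = 3; critical value at α = 0.05 is 7.815.
Since 9.611 > 7.815, we reject the null hypothesis — the data do not fit the 1:1:1:1 ratio.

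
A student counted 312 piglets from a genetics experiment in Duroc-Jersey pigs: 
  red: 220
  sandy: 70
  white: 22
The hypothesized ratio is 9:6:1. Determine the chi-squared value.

Under the 9:6:1 hypothesis (Σ ratio = 16, N = 312):
  red: 312 × 9/16 = 175.5
  sandy: 312 × 6/16 = 117
  white: 312 × 1/16 = 19.5
χ² = Σ (O − E)² / E
  red: (220 − 175.5)² / 175.5 = 11.2835
  sandy: (70 − 117)² / 117 = 18.8803
  white: (22 − 19.5)² / 19.5 = 0.3205
χ² = 11.2835 + 18.8803 + 0.3205 = 30.4843 ≈ 30.484

30.484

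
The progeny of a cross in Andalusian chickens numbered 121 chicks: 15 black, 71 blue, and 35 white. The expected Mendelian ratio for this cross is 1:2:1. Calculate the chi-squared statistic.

The 1:2:1 ratio has 4 parts, so with N = 121 the expected counts are:
  black: 121 × 1/4 = 30.25
  blue: 121 × 2/4 = 60.5
  white: 121 × 1/4 = 30.25
χ² = Σ (O − E)² / E
  black: (15 − 30.25)² / 30.25 = 7.6880
  blue: (71 − 60.5)² / 60.5 = 1.8223
  white: (35 − 30.25)² / 30.25 = 0.7459
χ² = 7.6880 + 1.8223 + 0.7459 = 10.2562 ≈ 10.256

10.256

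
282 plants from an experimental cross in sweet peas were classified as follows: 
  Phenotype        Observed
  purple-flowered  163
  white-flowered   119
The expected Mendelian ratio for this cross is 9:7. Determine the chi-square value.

Total ratio parts = 16. Expected numbers out of 282:
  purple-flowered: 282 × 9/16 = 158.625
  white-flowered: 282 × 7/16 = 123.375
χ² = Σ (O − E)² / E
  purple-flowered: (163 − 158.625)² / 158.625 = 0.1207
  white-flowered: (119 − 123.375)² / 123.375 = 0.1551
χ² = 0.1207 + 0.1551 = 0.2758 ≈ 0.276

0.276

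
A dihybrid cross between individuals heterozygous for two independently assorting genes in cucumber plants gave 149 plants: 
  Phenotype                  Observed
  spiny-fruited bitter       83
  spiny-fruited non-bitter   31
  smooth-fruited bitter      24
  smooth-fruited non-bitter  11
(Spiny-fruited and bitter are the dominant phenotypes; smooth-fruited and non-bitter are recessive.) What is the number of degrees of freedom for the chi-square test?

A dihybrid F₂ with independent assortment and complete dominance at both loci gives a 9:3:3:1 phenotypic ratio.
A goodness-of-fit test with 4 phenotype classes has df = 4 − 1 = 3.

3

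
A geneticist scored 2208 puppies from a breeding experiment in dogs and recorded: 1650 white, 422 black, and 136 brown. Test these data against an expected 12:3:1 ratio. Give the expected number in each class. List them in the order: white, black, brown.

1656, 414, 138

The 12:3:1 ratio has 16 parts, so with N = 2208 the expected counts are:
  white: 2208 × 12/16 = 1656
  black: 2208 × 3/16 = 414
  brown: 2208 × 1/16 = 138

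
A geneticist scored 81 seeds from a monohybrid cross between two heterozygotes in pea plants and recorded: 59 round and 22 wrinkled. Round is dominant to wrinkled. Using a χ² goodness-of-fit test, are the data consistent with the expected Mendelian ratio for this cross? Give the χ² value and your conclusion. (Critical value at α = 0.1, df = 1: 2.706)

For a monohybrid cross between heterozygotes with complete dominance, the expected phenotypic ratio is 3:1.
The 3:1 ratio has 4 parts, so with N = 81 the expected counts are:
  round: 81 × 3/4 = 60.75
  wrinkled: 81 × 1/4 = 20.25
χ² = Σ (O − E)² / E
  round: (59 − 60.75)² / 60.75 = 0.0504
  wrinkled: (22 − 20.25)² / 20.25 = 0.1512
χ² = 0.0504 + 0.1512 = 0.2016 ≈ 0.202
Degrees of freedom = 2 − 1 = 1; critical value at α = 0.1 is 2.706.
Since 0.202 < 2.706, we fail to reject the null hypothesis — the data are consistent with the 3:1 ratio.

0.202; consistent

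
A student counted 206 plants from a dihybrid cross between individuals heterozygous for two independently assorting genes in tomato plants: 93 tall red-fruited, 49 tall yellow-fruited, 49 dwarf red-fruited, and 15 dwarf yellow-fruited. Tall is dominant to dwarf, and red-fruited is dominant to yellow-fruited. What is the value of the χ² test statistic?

10.440

A dihybrid F₂ with independent assortment and complete dominance at both loci gives a 9:3:3:1 phenotypic ratio.
Under the 9:3:3:1 hypothesis (Σ ratio = 16, N = 206):
  tall red-fruited: 206 × 9/16 = 115.875
  tall yellow-fruited: 206 × 3/16 = 38.625
  dwarf red-fruited: 206 × 3/16 = 38.625
  dwarf yellow-fruited: 206 × 1/16 = 12.875
χ² = Σ (O − E)² / E
  tall red-fruited: (93 − 115.875)² / 115.875 = 4.5158
  tall yellow-fruited: (49 − 38.625)² / 38.625 = 2.7868
  dwarf red-fruited: (49 − 38.625)² / 38.625 = 2.7868
  dwarf yellow-fruited: (15 − 12.875)² / 12.875 = 0.3507
χ² = 4.5158 + 2.7868 + 2.7868 + 0.3507 = 10.4401 ≈ 10.440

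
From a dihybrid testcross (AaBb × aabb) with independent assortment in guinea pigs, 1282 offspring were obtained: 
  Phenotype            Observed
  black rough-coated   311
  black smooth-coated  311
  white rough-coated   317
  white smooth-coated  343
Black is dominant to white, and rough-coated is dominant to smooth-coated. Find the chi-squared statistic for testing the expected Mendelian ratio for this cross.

2.181

A dihybrid testcross with independent assortment gives a 1:1:1:1 ratio.
Expected counts for N = 1282 under a 1:1:1:1 ratio (total parts = 4):
  black rough-coated: 1282 × 1/4 = 320.5
  black smooth-coated: 1282 × 1/4 = 320.5
  white rough-coated: 1282 × 1/4 = 320.5
  white smooth-coated: 1282 × 1/4 = 320.5
χ² = Σ (O − E)² / E
  black rough-coated: (311 − 320.5)² / 320.5 = 0.2816
  black smooth-coated: (311 − 320.5)² / 320.5 = 0.2816
  white rough-coated: (317 − 320.5)² / 320.5 = 0.0382
  white smooth-coated: (343 − 320.5)² / 320.5 = 1.5796
χ² = 0.2816 + 0.2816 + 0.0382 + 1.5796 = 2.181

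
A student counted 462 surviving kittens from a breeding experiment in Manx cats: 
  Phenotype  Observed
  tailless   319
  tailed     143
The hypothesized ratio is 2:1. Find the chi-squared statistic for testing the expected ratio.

Expected counts for N = 462 under a 2:1 ratio (total parts = 3):
  tailless: 462 × 2/3 = 308
  tailed: 462 × 1/3 = 154
χ² = Σ (O − E)² / E
  tailless: (319 − 308)² / 308 = 0.3929
  tailed: (143 − 154)² / 154 = 0.7857
χ² = 0.3929 + 0.7857 = 1.1786 ≈ 1.179

1.179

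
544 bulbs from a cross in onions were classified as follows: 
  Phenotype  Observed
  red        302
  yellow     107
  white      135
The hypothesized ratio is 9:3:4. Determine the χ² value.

0.305

Expected counts for N = 544 under a 9:3:4 ratio (total parts = 16):
  red: 544 × 9/16 = 306
  yellow: 544 × 3/16 = 102
  white: 544 × 4/16 = 136
χ² = Σ (O − E)² / E
  red: (302 − 306)² / 306 = 0.0523
  yellow: (107 − 102)² / 102 = 0.2451
  white: (135 − 136)² / 136 = 0.0074
χ² = 0.0523 + 0.2451 + 0.0074 = 0.3048 ≈ 0.305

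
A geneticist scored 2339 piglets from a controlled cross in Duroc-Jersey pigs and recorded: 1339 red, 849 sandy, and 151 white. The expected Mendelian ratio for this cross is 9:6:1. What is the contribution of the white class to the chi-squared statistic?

Under the 9:6:1 hypothesis (Σ ratio = 16, N = 2339):
  red: 2339 × 9/16 = 1315.6875
  sandy: 2339 × 6/16 = 877.125
  white: 2339 × 1/16 = 146.1875
Contribution of white: (151 − 146.1875)² / 146.1875 = 0.1584

0.158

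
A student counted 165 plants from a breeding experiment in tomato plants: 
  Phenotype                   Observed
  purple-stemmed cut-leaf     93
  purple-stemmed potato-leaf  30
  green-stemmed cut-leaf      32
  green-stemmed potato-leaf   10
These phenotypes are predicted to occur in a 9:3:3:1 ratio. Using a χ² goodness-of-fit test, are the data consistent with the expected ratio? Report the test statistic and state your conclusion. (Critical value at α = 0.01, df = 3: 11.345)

Under the 9:3:3:1 hypothesis (Σ ratio = 16, N = 165):
  purple-stemmed cut-leaf: 165 × 9/16 = 92.8125
  purple-stemmed potato-leaf: 165 × 3/16 = 30.9375
  green-stemmed cut-leaf: 165 × 3/16 = 30.9375
  green-stemmed potato-leaf: 165 × 1/16 = 10.3125
χ² = Σ (O − E)² / E
  purple-stemmed cut-leaf: (93 − 92.8125)² / 92.8125 = 0.0004
  purple-stemmed potato-leaf: (30 − 30.9375)² / 30.9375 = 0.0284
  green-stemmed cut-leaf: (32 − 30.9375)² / 30.9375 = 0.0365
  green-stemmed potato-leaf: (10 − 10.3125)² / 10.3125 = 0.0095
χ² = 0.0004 + 0.0284 + 0.0365 + 0.0095 = 0.0748 ≈ 0.075
Degrees of freedom = 4 − 1 = 3; critical value at α = 0.01 is 11.345.
Since 0.075 < 11.345, we fail to reject the null hypothesis — the data are consistent with the 9:3:3:1 ratio.

0.075; consistent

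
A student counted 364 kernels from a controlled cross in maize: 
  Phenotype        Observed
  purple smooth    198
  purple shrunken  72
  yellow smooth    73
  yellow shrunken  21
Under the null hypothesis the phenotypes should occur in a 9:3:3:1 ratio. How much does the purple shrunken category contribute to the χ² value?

Total ratio parts = 16. Expected numbers out of 364:
  purple smooth: 364 × 9/16 = 204.75
  purple shrunken: 364 × 3/16 = 68.25
  yellow smooth: 364 × 3/16 = 68.25
  yellow shrunken: 364 × 1/16 = 22.75
Contribution of purple shrunken: (72 − 68.25)² / 68.25 = 0.2060

0.206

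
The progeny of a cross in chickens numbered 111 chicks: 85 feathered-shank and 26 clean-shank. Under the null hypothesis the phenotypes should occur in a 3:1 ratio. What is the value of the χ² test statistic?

Expected counts for N = 111 under a 3:1 ratio (total parts = 4):
  feathered-shank: 111 × 3/4 = 83.25
  clean-shank: 111 × 1/4 = 27.75
χ² = Σ (O − E)² / E
  feathered-shank: (85 − 83.25)² / 83.25 = 0.0368
  clean-shank: (26 − 27.75)² / 27.75 = 0.1104
χ² = 0.0368 + 0.1104 = 0.1472 ≈ 0.147

0.147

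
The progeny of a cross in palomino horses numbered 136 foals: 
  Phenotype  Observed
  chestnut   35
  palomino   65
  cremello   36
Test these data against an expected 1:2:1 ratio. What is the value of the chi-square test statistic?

Expected counts for N = 136 under a 1:2:1 ratio (total parts = 4):
  chestnut: 136 × 1/4 = 34
  palomino: 136 × 2/4 = 68
  cremello: 136 × 1/4 = 34
χ² = Σ (O − E)² / E
  chestnut: (35 − 34)² / 34 = 0.0294
  palomino: (65 − 68)² / 68 = 0.1324
  cremello: (36 − 34)² / 34 = 0.1176
χ² = 0.0294 + 0.1324 + 0.1176 = 0.2794 ≈ 0.279

0.279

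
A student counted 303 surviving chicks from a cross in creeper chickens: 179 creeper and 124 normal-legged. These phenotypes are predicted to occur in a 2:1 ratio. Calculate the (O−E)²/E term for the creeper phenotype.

Under the 2:1 hypothesis (Σ ratio = 3, N = 303):
  creeper: 303 × 2/3 = 202
  normal-legged: 303 × 1/3 = 101
Contribution of creeper: (179 − 202)² / 202 = 2.6188

2.619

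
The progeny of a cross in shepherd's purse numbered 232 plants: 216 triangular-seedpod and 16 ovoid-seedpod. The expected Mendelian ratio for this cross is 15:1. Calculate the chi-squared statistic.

Under the 15:1 hypothesis (Σ ratio = 16, N = 232):
  triangular-seedpod: 232 × 15/16 = 217.5
  ovoid-seedpod: 232 × 1/16 = 14.5
χ² = Σ (O − E)² / E
  triangular-seedpod: (216 − 217.5)² / 217.5 = 0.0103
  ovoid-seedpod: (16 − 14.5)² / 14.5 = 0.1552
χ² = 0.0103 + 0.1552 = 0.1655 ≈ 0.166

0.166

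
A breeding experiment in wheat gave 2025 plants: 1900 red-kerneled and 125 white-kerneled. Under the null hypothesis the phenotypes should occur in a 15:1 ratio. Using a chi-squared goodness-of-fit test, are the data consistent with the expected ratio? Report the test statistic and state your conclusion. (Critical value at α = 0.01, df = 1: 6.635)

Under the 15:1 hypothesis (Σ ratio = 16, N = 2025):
  red-kerneled: 2025 × 15/16 = 1898.4375
  white-kerneled: 2025 × 1/16 = 126.5625
χ² = Σ (O − E)² / E
  red-kerneled: (1900 − 1898.4375)² / 1898.4375 = 0.0013
  white-kerneled: (125 − 126.5625)² / 126.5625 = 0.0193
χ² = 0.0013 + 0.0193 = 0.0206 ≈ 0.021
Degrees of freedom = 2 − 1 = 1; critical value at α = 0.01 is 6.635.
Since 0.021 < 6.635, we fail to reject the null hypothesis — the data are consistent with the 15:1 ratio.

0.021; consistent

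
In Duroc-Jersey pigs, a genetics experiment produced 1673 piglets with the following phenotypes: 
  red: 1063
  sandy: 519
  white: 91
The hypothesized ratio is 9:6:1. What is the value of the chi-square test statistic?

Under the 9:6:1 hypothesis (Σ ratio = 16, N = 1673):
  red: 1673 × 9/16 = 941.0625
  sandy: 1673 × 6/16 = 627.375
  white: 1673 × 1/16 = 104.5625
χ² = Σ (O − E)² / E
  red: (1063 − 941.0625)² / 941.0625 = 15.8000
  sandy: (519 − 627.375)² / 627.375 = 18.7211
  white: (91 − 104.5625)² / 104.5625 = 1.7592
χ² = 15.8000 + 18.7211 + 1.7592 = 36.2803 ≈ 36.280

36.280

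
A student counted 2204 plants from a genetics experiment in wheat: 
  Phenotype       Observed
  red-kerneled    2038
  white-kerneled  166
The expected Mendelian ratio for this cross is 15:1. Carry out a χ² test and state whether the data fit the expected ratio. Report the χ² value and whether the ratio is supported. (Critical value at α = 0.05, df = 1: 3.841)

Total ratio parts = 16. Expected numbers out of 2204:
  red-kerneled: 2204 × 15/16 = 2066.25
  white-kerneled: 2204 × 1/16 = 137.75
χ² = Σ (O − E)² / E
  red-kerneled: (2038 − 2066.25)² / 2066.25 = 0.3862
  white-kerneled: (166 − 137.75)² / 137.75 = 5.7936
χ² = 0.3862 + 5.7936 = 6.1798 ≈ 6.180
Degrees of freedom = 2 − 1 = 1; critical value at α = 0.05 is 3.841.
Since 6.180 > 3.841, we reject the null hypothesis — the data do not fit the 15:1 ratio.

6.180; not consistent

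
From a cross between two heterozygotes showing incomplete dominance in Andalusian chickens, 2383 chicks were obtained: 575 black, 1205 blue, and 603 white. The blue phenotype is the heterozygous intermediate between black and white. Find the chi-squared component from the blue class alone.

0.153

With incomplete dominance, a heterozygote × heterozygote cross gives a 1:2:1 phenotypic ratio.
Total ratio parts = 4. Expected numbers out of 2383:
  black: 2383 × 1/4 = 595.75
  blue: 2383 × 2/4 = 1191.5
  white: 2383 × 1/4 = 595.75
Contribution of blue: (1205 − 1191.5)² / 1191.5 = 0.1530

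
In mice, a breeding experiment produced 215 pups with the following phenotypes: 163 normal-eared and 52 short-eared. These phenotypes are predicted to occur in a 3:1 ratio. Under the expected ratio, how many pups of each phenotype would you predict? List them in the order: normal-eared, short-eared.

161.25, 53.75

The 3:1 ratio has 4 parts, so with N = 215 the expected counts are:
  normal-eared: 215 × 3/4 = 161.25
  short-eared: 215 × 1/4 = 53.75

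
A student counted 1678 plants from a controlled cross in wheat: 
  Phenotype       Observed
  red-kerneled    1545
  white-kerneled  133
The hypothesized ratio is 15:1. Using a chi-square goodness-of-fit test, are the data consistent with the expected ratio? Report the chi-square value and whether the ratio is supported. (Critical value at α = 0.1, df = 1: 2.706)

Under the 15:1 hypothesis (Σ ratio = 16, N = 1678):
  red-kerneled: 1678 × 15/16 = 1573.125
  white-kerneled: 1678 × 1/16 = 104.875
χ² = Σ (O − E)² / E
  red-kerneled: (1545 − 1573.125)² / 1573.125 = 0.5028
  white-kerneled: (133 − 104.875)² / 104.875 = 7.5425
χ² = 0.5028 + 7.5425 = 8.0453 ≈ 8.045
Degrees of freedom = 2 − 1 = 1; critical value at α = 0.1 is 2.706.
Since 8.045 > 2.706, we reject the null hypothesis — the data do not fit the 15:1 ratio.

8.045; not consistent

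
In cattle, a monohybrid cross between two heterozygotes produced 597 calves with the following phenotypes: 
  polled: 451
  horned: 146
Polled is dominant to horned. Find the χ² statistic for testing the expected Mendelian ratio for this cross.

0.094

For a monohybrid cross between heterozygotes with complete dominance, the expected phenotypic ratio is 3:1.
Total ratio parts = 4. Expected numbers out of 597:
  polled: 597 × 3/4 = 447.75
  horned: 597 × 1/4 = 149.25
χ² = Σ (O − E)² / E
  polled: (451 − 447.75)² / 447.75 = 0.0236
  horned: (146 − 149.25)² / 149.25 = 0.0708
χ² = 0.0236 + 0.0708 = 0.0944 ≈ 0.094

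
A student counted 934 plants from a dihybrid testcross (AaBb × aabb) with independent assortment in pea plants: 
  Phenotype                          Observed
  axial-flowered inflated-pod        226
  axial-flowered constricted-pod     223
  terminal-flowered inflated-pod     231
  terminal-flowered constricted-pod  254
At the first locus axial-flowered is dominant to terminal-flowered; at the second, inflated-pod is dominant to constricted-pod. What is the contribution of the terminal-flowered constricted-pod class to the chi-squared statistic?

1.800

A dihybrid testcross with independent assortment gives a 1:1:1:1 ratio.
The 1:1:1:1 ratio has 4 parts, so with N = 934 the expected counts are:
  axial-flowered inflated-pod: 934 × 1/4 = 233.5
  axial-flowered constricted-pod: 934 × 1/4 = 233.5
  terminal-flowered inflated-pod: 934 × 1/4 = 233.5
  terminal-flowered constricted-pod: 934 × 1/4 = 233.5
Contribution of terminal-flowered constricted-pod: (254 − 233.5)² / 233.5 = 1.7998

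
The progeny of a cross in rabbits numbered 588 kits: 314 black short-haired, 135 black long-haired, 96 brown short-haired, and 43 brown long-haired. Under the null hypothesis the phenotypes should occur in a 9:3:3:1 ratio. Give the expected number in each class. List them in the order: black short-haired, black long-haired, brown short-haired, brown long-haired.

The 9:3:3:1 ratio has 16 parts, so with N = 588 the expected counts are:
  black short-haired: 588 × 9/16 = 330.75
  black long-haired: 588 × 3/16 = 110.25
  brown short-haired: 588 × 3/16 = 110.25
  brown long-haired: 588 × 1/16 = 36.75

330.75, 110.25, 110.25, 36.75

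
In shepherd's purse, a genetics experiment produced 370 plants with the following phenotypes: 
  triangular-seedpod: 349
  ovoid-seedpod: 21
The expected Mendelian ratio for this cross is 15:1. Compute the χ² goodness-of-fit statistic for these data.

Expected counts for N = 370 under a 15:1 ratio (total parts = 16):
  triangular-seedpod: 370 × 15/16 = 346.875
  ovoid-seedpod: 370 × 1/16 = 23.125
χ² = Σ (O − E)² / E
  triangular-seedpod: (349 − 346.875)² / 346.875 = 0.0130
  ovoid-seedpod: (21 − 23.125)² / 23.125 = 0.1953
χ² = 0.0130 + 0.1953 = 0.2083 ≈ 0.208

0.208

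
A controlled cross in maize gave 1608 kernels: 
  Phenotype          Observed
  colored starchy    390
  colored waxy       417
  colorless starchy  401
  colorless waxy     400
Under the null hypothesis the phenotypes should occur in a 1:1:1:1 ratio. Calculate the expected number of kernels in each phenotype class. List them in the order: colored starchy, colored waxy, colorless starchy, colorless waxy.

The 1:1:1:1 ratio has 4 parts, so with N = 1608 the expected counts are:
  colored starchy: 1608 × 1/4 = 402
  colored waxy: 1608 × 1/4 = 402
  colorless starchy: 1608 × 1/4 = 402
  colorless waxy: 1608 × 1/4 = 402

402, 402, 402, 402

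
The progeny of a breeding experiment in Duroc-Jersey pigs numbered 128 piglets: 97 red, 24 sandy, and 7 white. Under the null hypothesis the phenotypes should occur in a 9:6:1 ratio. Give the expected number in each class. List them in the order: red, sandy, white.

Under the 9:6:1 hypothesis (Σ ratio = 16, N = 128):
  red: 128 × 9/16 = 72
  sandy: 128 × 6/16 = 48
  white: 128 × 1/16 = 8

72, 48, 8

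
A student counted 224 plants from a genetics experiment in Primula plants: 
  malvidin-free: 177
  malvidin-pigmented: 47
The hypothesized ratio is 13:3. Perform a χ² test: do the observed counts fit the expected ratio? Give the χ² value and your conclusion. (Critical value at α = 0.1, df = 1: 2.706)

Under the 13:3 hypothesis (Σ ratio = 16, N = 224):
  malvidin-free: 224 × 13/16 = 182
  malvidin-pigmented: 224 × 3/16 = 42
χ² = Σ (O − E)² / E
  malvidin-free: (177 − 182)² / 182 = 0.1374
  malvidin-pigmented: (47 − 42)² / 42 = 0.5952
χ² = 0.1374 + 0.5952 = 0.7326 ≈ 0.733
Degrees of freedom = 2 − 1 = 1; critical value at α = 0.1 is 2.706.
Since 0.733 < 2.706, we fail to reject the null hypothesis — the data are consistent with the 13:3 ratio.

0.733; consistent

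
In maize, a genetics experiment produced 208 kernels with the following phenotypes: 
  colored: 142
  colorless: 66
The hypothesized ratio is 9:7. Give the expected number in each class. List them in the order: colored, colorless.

117, 91

Total ratio parts = 16. Expected numbers out of 208:
  colored: 208 × 9/16 = 117
  colorless: 208 × 7/16 = 91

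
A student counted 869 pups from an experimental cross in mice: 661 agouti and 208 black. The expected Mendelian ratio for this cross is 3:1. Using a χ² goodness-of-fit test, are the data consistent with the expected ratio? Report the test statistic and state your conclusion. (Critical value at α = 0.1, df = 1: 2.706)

Under the 3:1 hypothesis (Σ ratio = 4, N = 869):
  agouti: 869 × 3/4 = 651.75
  black: 869 × 1/4 = 217.25
χ² = Σ (O − E)² / E
  agouti: (661 − 651.75)² / 651.75 = 0.1313
  black: (208 − 217.25)² / 217.25 = 0.3938
χ² = 0.1313 + 0.3938 = 0.5251 ≈ 0.525
Degrees of freedom = 2 − 1 = 1; critical value at α = 0.1 is 2.706.
Since 0.525 < 2.706, we fail to reject the null hypothesis — the data are consistent with the 3:1 ratio.

0.525; consistent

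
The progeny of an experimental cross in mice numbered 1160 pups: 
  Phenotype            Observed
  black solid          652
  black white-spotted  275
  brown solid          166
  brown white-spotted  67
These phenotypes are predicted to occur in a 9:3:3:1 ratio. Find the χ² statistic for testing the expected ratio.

Total ratio parts = 16. Expected numbers out of 1160:
  black solid: 1160 × 9/16 = 652.5
  black white-spotted: 1160 × 3/16 = 217.5
  brown solid: 1160 × 3/16 = 217.5
  brown white-spotted: 1160 × 1/16 = 72.5
χ² = Σ (O − E)² / E
  black solid: (652 − 652.5)² / 652.5 = 0.0004
  black white-spotted: (275 − 217.5)² / 217.5 = 15.2011
  brown solid: (166 − 217.5)² / 217.5 = 12.1943
  brown white-spotted: (67 − 72.5)² / 72.5 = 0.4172
χ² = 0.0004 + 15.2011 + 12.1943 + 0.4172 = 27.813

27.813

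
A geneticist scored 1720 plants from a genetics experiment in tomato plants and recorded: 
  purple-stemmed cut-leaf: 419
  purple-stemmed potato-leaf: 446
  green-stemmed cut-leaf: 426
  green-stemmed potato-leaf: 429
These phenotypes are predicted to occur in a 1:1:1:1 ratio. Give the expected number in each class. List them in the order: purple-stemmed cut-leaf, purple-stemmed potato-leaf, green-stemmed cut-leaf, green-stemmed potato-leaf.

The 1:1:1:1 ratio has 4 parts, so with N = 1720 the expected counts are:
  purple-stemmed cut-leaf: 1720 × 1/4 = 430
  purple-stemmed potato-leaf: 1720 × 1/4 = 430
  green-stemmed cut-leaf: 1720 × 1/4 = 430
  green-stemmed potato-leaf: 1720 × 1/4 = 430

430, 430, 430, 430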